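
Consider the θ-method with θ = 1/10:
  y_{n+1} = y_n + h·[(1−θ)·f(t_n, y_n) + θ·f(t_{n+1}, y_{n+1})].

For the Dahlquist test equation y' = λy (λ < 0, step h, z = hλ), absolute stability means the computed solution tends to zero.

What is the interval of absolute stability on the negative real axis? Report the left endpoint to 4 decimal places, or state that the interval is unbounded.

Test eqn y'=λy, z=hλ:
  y_{n+1} = y_n + z·[9/10·y_n + 1/10·y_{n+1}] ⇒ (1 − 1/10z)y_{n+1} = (1 + 9/10z)y_n
  ⇒ R(z) = (1 + 9/10z)/(1 − 1/10z).

Need |R(x)|<1, x<0.
x=-0.55: |R|=0.4787
R=−1: 1+9/10x = −1+1/10x ⇒ -4/5x=2 ⇒ x=2/(-4/5)=-2.5000
Confirm numerically:
  x=-2.385: |R|=0.92572 <1
  x=-2.319: |R|=0.88246 <1
  x=-1.706: |R|=0.45737 <1
  x=-1.460: |R|=0.27400 <1
  x=-3.049: |R|=1.33658 >1
  x=-2.632: |R|=1.08360 >1
So |R|<1 on (-2.5000, 0).

(-2.5000, 0).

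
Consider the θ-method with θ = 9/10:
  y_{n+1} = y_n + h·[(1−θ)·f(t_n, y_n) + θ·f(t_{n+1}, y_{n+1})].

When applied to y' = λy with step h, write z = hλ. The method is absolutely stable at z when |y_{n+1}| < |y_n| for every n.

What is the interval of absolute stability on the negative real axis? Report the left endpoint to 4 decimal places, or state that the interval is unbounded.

With y'=λy (z=hλ):
  y_{n+1} = y_n + z·[1/10·y_n + 9/10·y_{n+1}] ⇒ (1 − 9/10z)y_{n+1} = (1 + 1/10z)y_n
  so R(z) = (1 + 1/10z)/(1 − 9/10z).

Find x<0 with |R(x)|<1.
x=-1.47: |R|=0.3672
x=-2: |R|=0.2857
x=-10: |R|=0.0000
x=-100: |R|=0.0989
θ=9/10≥1/2 ⇒ |1+1/10x|<|1−9/10x| ∀x<0 ⇒ interval (−∞,0).

unbounded; (−∞, 0).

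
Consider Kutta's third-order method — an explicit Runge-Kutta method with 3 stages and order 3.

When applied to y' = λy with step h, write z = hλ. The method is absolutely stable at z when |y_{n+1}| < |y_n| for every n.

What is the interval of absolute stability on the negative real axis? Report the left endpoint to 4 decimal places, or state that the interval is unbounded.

On y'=λy, z=hλ:
  order 3, 3-stage ⇒ R(z)=1+z+z^2/2+z^3/6
  (e.g. R(-1.46)=0.08711, |R|=0.08711)

Need |R(x)|<1, x<0.
x=-1.46: |R|=0.0871
|R(-2.62)|=1.1853 |R(-1.61)|=0.0095 |R(-1.17)|=0.2475
Bisect:
  x_lo=-3.1319 |R|=2.3475  x_hi=-0.0961 |R|=0.9083
  mid=-1.61401 |R|=0.01225 →hi
  mid=-2.37294 |R|=0.78446 →hi
  mid=-2.75241 |R|=1.43980 →lo
  mid=-2.56268 |R|=1.08400 →lo
  mid=-2.46781 |R|=0.92763 →hi
  mid=-2.51524 |R|=1.00411 →lo
  mid=-2.49153 |R|=0.96545 →hi
  mid=-2.50338 |R|=0.98468 →hi
  ...
  [-2.51283,-2.51265] ⇒ x*=-2.5127
Interval (-2.5127, 0).

(-2.5127, 0).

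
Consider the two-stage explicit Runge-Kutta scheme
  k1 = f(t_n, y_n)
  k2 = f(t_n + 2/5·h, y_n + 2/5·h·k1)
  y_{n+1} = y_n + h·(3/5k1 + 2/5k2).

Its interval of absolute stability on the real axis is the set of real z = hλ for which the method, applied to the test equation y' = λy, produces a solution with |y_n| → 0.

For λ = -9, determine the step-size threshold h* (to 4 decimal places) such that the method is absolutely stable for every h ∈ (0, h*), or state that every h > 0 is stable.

(-6.2500,0); λ=-9 ⇒ h* = (25/4)/9 = 0.6944.

On y'=λy, z=hλ:
  k1=λy_n ⇒ h·k1=z·y_n;  k2=λ(1+2/5z)y_n ⇒ h·k2=z(1+2/5z)y_n
  y_{n+1}/y_n = 1 + 3/5z + 2/5z(1+2/5z) = 1 + z + 4/25z²
  ⇒ R(z) = 1 + z + 4/25z².

Boundary: |R(x)|=1, x<0.
x=-0.85: |R|=0.2656
R=1: x+4/25x²=0 ⇒ x=−25/4=-6.2500; min R=1−1/(4·4/25)=-0.5625>−1
Confirm numerically:
  x=-5.646: |R|=0.45437 <1
  x=-5.532: |R|=0.36448 <1
  x=-4.336: |R|=0.32786 <1
  x=-6.410: |R|=1.16410 >1
  x=-6.359: |R|=1.11090 >1
Stable set (-6.2500, 0).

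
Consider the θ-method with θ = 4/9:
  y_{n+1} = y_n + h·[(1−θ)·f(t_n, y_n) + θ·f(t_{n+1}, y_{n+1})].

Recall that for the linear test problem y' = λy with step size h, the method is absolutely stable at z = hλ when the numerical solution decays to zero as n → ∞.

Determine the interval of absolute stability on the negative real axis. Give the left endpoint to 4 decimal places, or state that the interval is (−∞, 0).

z∈(-18.0000,0).

Set f=λy, z=hλ:
  y_{n+1} = y_n + z·[5/9·y_n + 4/9·y_{n+1}] ⇒ (1 − 4/9z)y_{n+1} = (1 + 5/9z)y_n
  ⇒ R(z) = (1 + 5/9z)/(1 − 4/9z).

Find x<0 with |R(x)|<1.
x=-0.83: |R|=0.3937
R=−1: 1+5/9x = −1+4/9x ⇒ -1/9x=2 ⇒ x=2/(-1/9)=-18.0000
Confirm numerically:
  x=-17.359: |R|=0.99183 <1
  x=-10.016: |R|=0.83727 <1
  x=-7.847: |R|=0.74861 <1
  x=-18.435: |R|=1.00526 >1
  x=-18.418: |R|=1.00506 >1
  x=-18.307: |R|=1.00373 >1
So |R|<1 on (-18.0000, 0).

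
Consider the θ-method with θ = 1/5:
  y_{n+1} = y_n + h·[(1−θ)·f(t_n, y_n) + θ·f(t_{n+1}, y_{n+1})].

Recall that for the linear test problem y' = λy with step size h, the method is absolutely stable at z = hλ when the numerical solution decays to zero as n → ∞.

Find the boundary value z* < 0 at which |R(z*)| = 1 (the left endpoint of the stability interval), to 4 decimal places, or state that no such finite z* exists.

Test eqn y'=λy, z=hλ:
  y_{n+1} = y_n + z·[4/5·y_n + 1/5·y_{n+1}] ⇒ (1 − 1/5z)y_{n+1} = (1 + 4/5z)y_n
  R(z) = (1 + 4/5z)/(1 − 1/5z).

Boundary: |R(x)|=1, x<0.
x=-1.12: |R|=0.0850
R=−1: 1+4/5x = −1+1/5x ⇒ -3/5x=2 ⇒ x=2/(-3/5)=-3.3333
Confirm numerically:
  x=-2.587: |R|=0.70489 <1
  x=-2.425: |R|=0.63300 <1
  x=-2.260: |R|=0.55647 <1
  x=-1.612: |R|=0.21900 <1
  x=-3.665: |R|=1.11483 >1
  x=-3.513: |R|=1.06331 >1
So |R|<1 on (-3.3333, 0).

left endpoint -3.3333.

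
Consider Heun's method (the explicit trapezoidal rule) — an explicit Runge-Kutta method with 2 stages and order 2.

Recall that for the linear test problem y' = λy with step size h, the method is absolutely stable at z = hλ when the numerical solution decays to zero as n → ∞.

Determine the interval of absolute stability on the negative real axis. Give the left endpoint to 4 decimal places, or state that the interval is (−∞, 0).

z∈(-2.0000,0).

With y'=λy (z=hλ):
  order 2, 2-stage ⇒ R(z)=1+z+z^2/2
  (e.g. R(-0.81)=0.51805, |R|=0.51805)

Boundary: |R(x)|=1, x<0.
x=-0.81: |R|=0.5181
|R(-1.84)|=0.8528 |R(-1.8)|=0.8200 |R(-0.76)|=0.5288
Bisect:
  x_lo=-2.5956 |R|=1.7729  x_hi=-0.3076 |R|=0.7397
  mid=-1.45157 |R|=0.60196 →hi
  mid=-2.02357 |R|=1.02385 →lo
  mid=-1.73757 |R|=0.77201 →hi
  mid=-1.88057 |R|=0.88770 →hi
  mid=-1.95207 |R|=0.95322 →hi
  mid=-1.98782 |R|=0.98789 →hi
  mid=-2.00569 |R|=1.00571 →lo
  ...
  [-2.00011,-1.99997] ⇒ x*=-2.0000
So |R|<1 on (-2.0000, 0).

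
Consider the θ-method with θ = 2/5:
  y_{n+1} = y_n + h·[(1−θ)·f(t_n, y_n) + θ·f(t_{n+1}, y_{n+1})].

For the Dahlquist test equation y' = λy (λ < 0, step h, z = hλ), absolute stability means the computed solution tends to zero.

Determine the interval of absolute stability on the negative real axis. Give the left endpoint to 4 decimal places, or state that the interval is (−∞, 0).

On y'=λy, z=hλ:
  y_{n+1} = y_n + z·[3/5·y_n + 2/5·y_{n+1}] ⇒ (1 − 2/5z)y_{n+1} = (1 + 3/5z)y_n
  R(z) = (1 + 3/5z)/(1 − 2/5z).

Need |R(x)|<1, x<0.
x=-0.59: |R|=0.5227
R=−1: 1+3/5x = −1+2/5x ⇒ -1/5x=2 ⇒ x=2/(-1/5)=-10.0000
Confirm numerically:
  x=-9.043: |R|=0.95855 <1
  x=-8.151: |R|=0.91320 <1
  x=-5.008: |R|=0.66755 <1
  x=-4.006: |R|=0.53935 <1
  x=-10.556: |R|=1.02129 >1
  x=-10.497: |R|=1.01912 >1
  x=-10.324: |R|=1.01263 >1
Stable set (-10.0000, 0).

z∈(-10.0000,0).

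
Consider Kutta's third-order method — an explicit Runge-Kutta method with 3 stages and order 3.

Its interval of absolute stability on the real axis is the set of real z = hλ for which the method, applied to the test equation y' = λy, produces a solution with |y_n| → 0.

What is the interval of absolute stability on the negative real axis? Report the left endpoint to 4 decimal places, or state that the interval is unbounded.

(-2.5127, 0).

Test eqn y'=λy, z=hλ:
  order 3, 3-stage ⇒ R(z)=1+z+z^2/2+z^3/6
  (e.g. R(-0.86)=0.40379, |R|=0.40379)

Need |R(x)|<1, x<0.
x=-0.86: |R|=0.4038
|R(-2.44)|=0.8843 |R(-1.13)|=0.2680 |R(-0.97)|=0.3483
Bisect:
  x_lo=-3.1982 |R|=2.5361  x_hi=-0.3183 |R|=0.7270
  mid=-1.75825 |R|=0.11845 →hi
  mid=-2.47823 |R|=0.94415 →hi
  mid=-2.83823 |R|=1.62103 →lo
  mid=-2.65823 |R|=1.25573 →lo
  mid=-2.56823 |R|=1.09359 →lo
  mid=-2.52323 |R|=1.01733 →lo
  mid=-2.50073 |R|=0.98036 →hi
  mid=-2.51198 |R|=0.99875 →hi
  mid=-2.51761 |R|=1.00801 →lo
  mid=-2.51480 |R|=1.00337 →lo
  ...
  [-2.51286,-2.51269] ⇒ x*=-2.5127
Stable set (-2.5127, 0).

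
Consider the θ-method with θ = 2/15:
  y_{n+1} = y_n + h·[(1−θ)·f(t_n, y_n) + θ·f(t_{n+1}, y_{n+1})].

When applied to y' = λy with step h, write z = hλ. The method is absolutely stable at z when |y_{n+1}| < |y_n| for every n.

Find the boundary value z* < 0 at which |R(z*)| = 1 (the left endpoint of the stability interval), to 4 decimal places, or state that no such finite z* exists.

left endpoint -2.7273.

On y'=λy, z=hλ:
  y_{n+1} = y_n + z·[13/15·y_n + 2/15·y_{n+1}] ⇒ (1 − 2/15z)y_{n+1} = (1 + 13/15z)y_n
  R(z) = (1 + 13/15z)/(1 − 2/15z).

Solve |R(x)|<1 on ℝ⁻.
x=-0.48: |R|=0.5489
R=−1: 1+13/15x = −1+2/15x ⇒ -11/15x=2 ⇒ x=2/(-11/15)=-2.7273
Confirm numerically:
  x=-1.624: |R|=0.33494 <1
  x=-1.623: |R|=0.33427 <1
  x=-1.131: |R|=0.01721 <1
  x=-3.319: |R|=1.30081 >1
  x=-2.836: |R|=1.05786 >1
Stable set (-2.7273, 0).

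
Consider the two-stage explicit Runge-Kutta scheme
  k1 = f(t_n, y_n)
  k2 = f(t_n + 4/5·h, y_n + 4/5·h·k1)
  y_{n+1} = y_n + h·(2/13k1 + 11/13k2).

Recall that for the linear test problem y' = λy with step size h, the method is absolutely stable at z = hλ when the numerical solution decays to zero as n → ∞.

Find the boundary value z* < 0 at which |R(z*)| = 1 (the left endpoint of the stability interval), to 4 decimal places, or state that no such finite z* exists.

z* = -1.4773.

Set f=λy, z=hλ:
  k1=λy_n ⇒ h·k1=z·y_n;  k2=λ(1+4/5z)y_n ⇒ h·k2=z(1+4/5z)y_n
  y_{n+1}/y_n = 1 + 2/13z + 11/13z(1+4/5z) = 1 + z + 44/65z²
  so R(z) = 1 + z + 44/65z².

Need |R(x)|<1, x<0.
x=-0.78: |R|=0.6318
R=1: x+44/65x²=0 ⇒ x=−65/44=-1.4773; min R=1−1/(4·44/65)=0.6307>−1
Confirm numerically:
  x=-1.381: |R|=0.91000 <1
  x=-0.845: |R|=0.63834 <1
  x=-0.704: |R|=0.63149 <1
  x=-1.886: |R|=1.52181 >1
  x=-1.739: |R|=1.30810 >1
  x=-1.705: |R|=1.26283 >1
So |R|<1 on (-1.4773, 0).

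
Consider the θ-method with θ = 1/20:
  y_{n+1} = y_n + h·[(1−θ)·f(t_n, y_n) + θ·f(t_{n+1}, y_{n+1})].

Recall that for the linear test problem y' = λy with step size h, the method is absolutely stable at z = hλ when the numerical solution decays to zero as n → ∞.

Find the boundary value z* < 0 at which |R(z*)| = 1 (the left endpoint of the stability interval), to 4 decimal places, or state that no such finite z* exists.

With y'=λy (z=hλ):
  y_{n+1} = y_n + z·[19/20·y_n + 1/20·y_{n+1}] ⇒ (1 − 1/20z)y_{n+1} = (1 + 19/20z)y_n
  so R(z) = (1 + 19/20z)/(1 − 1/20z).

Find x<0 with |R(x)|<1.
x=-1.25: |R|=0.1765
R=−1: 1+19/20x = −1+1/20x ⇒ -9/10x=2 ⇒ x=2/(-9/10)=-2.2222
Confirm numerically:
  x=-1.677: |R|=0.54726 <1
  x=-1.009: |R|=0.03946 <1
  x=-0.939: |R|=0.10311 <1
  x=-2.765: |R|=1.42917 >1
  x=-2.737: |R|=1.40753 >1
  x=-2.354: |R|=1.10611 >1
So |R|<1 on (-2.2222, 0).

z* = -2.2222.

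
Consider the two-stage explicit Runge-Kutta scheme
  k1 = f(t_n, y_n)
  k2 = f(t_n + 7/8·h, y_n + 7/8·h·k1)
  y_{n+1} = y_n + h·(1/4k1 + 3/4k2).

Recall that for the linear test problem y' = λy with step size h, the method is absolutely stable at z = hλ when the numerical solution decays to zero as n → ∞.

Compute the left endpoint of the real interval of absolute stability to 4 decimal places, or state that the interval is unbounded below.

z* = -1.5238.

With y'=λy (z=hλ):
  k1=λy_n ⇒ h·k1=z·y_n;  k2=λ(1+7/8z)y_n ⇒ h·k2=z(1+7/8z)y_n
  y_{n+1}/y_n = 1 + 1/4z + 3/4z(1+7/8z) = 1 + z + 21/32z²
  R(z) = 1 + z + 21/32z².

Find x<0 with |R(x)|<1.
x=-0.7: |R|=0.6216
R=1: x+21/32x²=0 ⇒ x=−32/21=-1.5238; min R=1−1/(4·21/32)=0.6190>−1
Confirm numerically:
  x=-1.150: |R|=0.71789 <1
  x=-0.992: |R|=0.65379 <1
  x=-0.767: |R|=0.61906 <1
  x=-1.651: |R|=1.13781 >1
  x=-1.560: |R|=1.03705 >1
So |R|<1 on (-1.5238, 0).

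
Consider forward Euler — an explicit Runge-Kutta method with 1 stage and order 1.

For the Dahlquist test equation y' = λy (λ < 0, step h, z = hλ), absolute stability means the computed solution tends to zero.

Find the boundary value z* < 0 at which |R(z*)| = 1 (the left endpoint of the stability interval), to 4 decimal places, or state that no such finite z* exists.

z* = -2.0000.

Test eqn y'=λy, z=hλ:
  order 1, 1-stage ⇒ R(z)=1+z
  (e.g. R(-1.08)=-0.08000, |R|=0.08000)

Boundary: |R(x)|=1, x<0.
x=-1.08: |R|=0.0800
|R(-2.01)|=1.0100 |R(-1.19)|=0.1900 |R(-0.71)|=0.2900
Bisect:
  x_lo=-2.5672 |R|=1.5672  x_hi=-0.2057 |R|=0.7943
  mid=-1.38646 |R|=0.38646 →hi
  mid=-1.97684 |R|=0.97684 →hi
  mid=-2.27203 |R|=1.27203 →lo
  mid=-2.12443 |R|=1.12443 →lo
  mid=-2.05064 |R|=1.05064 →lo
  mid=-2.01374 |R|=1.01374 →lo
  mid=-1.99529 |R|=0.99529 →hi
  ...
  [-2.00005,-1.99990] ⇒ x*=-2.0000
Stable set (-2.0000, 0).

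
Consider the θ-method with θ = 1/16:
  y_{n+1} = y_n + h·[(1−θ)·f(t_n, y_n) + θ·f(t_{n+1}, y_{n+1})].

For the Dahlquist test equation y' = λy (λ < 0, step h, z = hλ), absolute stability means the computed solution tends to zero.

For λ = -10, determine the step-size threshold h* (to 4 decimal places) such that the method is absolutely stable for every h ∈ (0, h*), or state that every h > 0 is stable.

(-2.2857,0); λ=-10 ⇒ h* = (16/7)/10 = 0.2286.

Test eqn y'=λy, z=hλ:
  y_{n+1} = y_n + z·[15/16·y_n + 1/16·y_{n+1}] ⇒ (1 − 1/16z)y_{n+1} = (1 + 15/16z)y_n
  so R(z) = (1 + 15/16z)/(1 − 1/16z).

Need |R(x)|<1, x<0.
x=-1.25: |R|=0.1594
R=−1: 1+15/16x = −1+1/16x ⇒ -7/8x=2 ⇒ x=2/(-7/8)=-2.2857
Confirm numerically:
  x=-2.056: |R|=0.82189 <1
  x=-2.052: |R|=0.81875 <1
  x=-1.994: |R|=0.77304 <1
  x=-2.645: |R|=1.26978 >1
  x=-2.577: |R|=1.21952 >1
  x=-2.491: |R|=1.15543 >1
Interval (-2.2857, 0).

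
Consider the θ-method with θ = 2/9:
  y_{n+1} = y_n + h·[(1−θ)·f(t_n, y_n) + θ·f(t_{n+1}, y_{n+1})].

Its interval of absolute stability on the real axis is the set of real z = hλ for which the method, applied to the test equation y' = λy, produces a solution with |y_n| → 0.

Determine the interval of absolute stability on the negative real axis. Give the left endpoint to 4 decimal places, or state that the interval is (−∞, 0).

(-3.6000, 0).

Test eqn y'=λy, z=hλ:
  y_{n+1} = y_n + z·[7/9·y_n + 2/9·y_{n+1}] ⇒ (1 − 2/9z)y_{n+1} = (1 + 7/9z)y_n
  so R(z) = (1 + 7/9z)/(1 − 2/9z).

Need |R(x)|<1, x<0.
x=-1.7: |R|=0.2339
R=−1: 1+7/9x = −1+2/9x ⇒ -5/9x=2 ⇒ x=2/(-5/9)=-3.6000
Confirm numerically:
  x=-2.895: |R|=0.76166 <1
  x=-2.452: |R|=0.58717 <1
  x=-2.169: |R|=0.46356 <1
  x=-4.192: |R|=1.17027 >1
  x=-4.144: |R|=1.15733 >1
  x=-3.837: |R|=1.07107 >1
Interval (-3.6000, 0).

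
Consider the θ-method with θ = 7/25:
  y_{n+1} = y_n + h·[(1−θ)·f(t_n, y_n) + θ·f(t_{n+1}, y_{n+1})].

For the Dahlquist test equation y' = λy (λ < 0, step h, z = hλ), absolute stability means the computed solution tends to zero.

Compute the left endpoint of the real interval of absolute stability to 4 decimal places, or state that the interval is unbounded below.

z* = -4.5455.

With y'=λy (z=hλ):
  y_{n+1} = y_n + z·[18/25·y_n + 7/25·y_{n+1}] ⇒ (1 − 7/25z)y_{n+1} = (1 + 18/25z)y_n
  R(z) = (1 + 18/25z)/(1 − 7/25z).

Boundary: |R(x)|=1, x<0.
x=-0.35: |R|=0.6812
R=−1: 1+18/25x = −1+7/25x ⇒ -11/25x=2 ⇒ x=2/(-11/25)=-4.5455
Confirm numerically:
  x=-4.136: |R|=0.91652 <1
  x=-2.338: |R|=0.41300 <1
  x=-1.911: |R|=0.24489 <1
  x=-4.979: |R|=1.07968 >1
  x=-4.975: |R|=1.07898 >1
  x=-4.586: |R|=1.00781 >1
So |R|<1 on (-4.5455, 0).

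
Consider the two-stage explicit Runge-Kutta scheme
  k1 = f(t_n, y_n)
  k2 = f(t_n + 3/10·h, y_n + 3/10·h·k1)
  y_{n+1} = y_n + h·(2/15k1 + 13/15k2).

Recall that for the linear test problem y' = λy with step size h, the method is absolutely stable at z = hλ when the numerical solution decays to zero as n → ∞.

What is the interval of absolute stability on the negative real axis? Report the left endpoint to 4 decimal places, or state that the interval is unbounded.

(-3.8462, 0).

Test eqn y'=λy, z=hλ:
  k1=λy_n ⇒ h·k1=z·y_n;  k2=λ(1+3/10z)y_n ⇒ h·k2=z(1+3/10z)y_n
  y_{n+1}/y_n = 1 + 2/15z + 13/15z(1+3/10z) = 1 + z + 13/50z²
  Hence R(z) = 1 + z + 13/50z².

Need |R(x)|<1, x<0.
x=-0.43: |R|=0.6181
R=1: x+13/50x²=0 ⇒ x=−50/13=-3.8462; min R=1−1/(4·13/50)=0.0385>−1
Confirm numerically:
  x=-2.283: |R|=0.07214 <1
  x=-2.146: |R|=0.05138 <1
  x=-1.692: |R|=0.05234 <1
  x=-3.970: |R|=1.12783 >1
  x=-3.959: |R|=1.11616 >1
Interval (-3.8462, 0).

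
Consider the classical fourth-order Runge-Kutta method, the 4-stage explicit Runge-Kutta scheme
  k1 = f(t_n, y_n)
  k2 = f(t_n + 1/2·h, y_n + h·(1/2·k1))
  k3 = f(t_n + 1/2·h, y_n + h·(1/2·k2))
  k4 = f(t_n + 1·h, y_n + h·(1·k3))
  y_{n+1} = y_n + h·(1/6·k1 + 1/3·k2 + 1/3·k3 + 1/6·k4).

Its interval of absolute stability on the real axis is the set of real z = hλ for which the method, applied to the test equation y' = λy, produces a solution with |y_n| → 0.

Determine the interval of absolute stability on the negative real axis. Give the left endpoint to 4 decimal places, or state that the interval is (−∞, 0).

(-2.7853, 0).

Test eqn y'=λy, z=hλ:
  order 4, 4-stage ⇒ R(z)=1+z+z^2/2+z^3/6+z^4/24
  (e.g. R(-1.43)=0.27932, |R|=0.27932)

Find x<0 with |R(x)|<1.
x=-1.43: |R|=0.2793
|R(-2.15)|=0.3952 |R(-0.97)|=0.3852 |R(-0.79)|=0.4561
Bisect:
  x_lo=-3.2254 |R|=1.8933  x_hi=-0.3567 |R|=0.7001
  mid=-1.79105 |R|=0.28407 →hi
  mid=-2.50825 |R|=0.65657 →hi
  mid=-2.86685 |R|=1.13008 →lo
  mid=-2.68755 |R|=0.86236 →hi
  mid=-2.77720 |R|=0.98786 →hi
  mid=-2.82202 |R|=1.05680 →lo
  mid=-2.79961 |R|=1.02180 →lo
  ...
  [-2.78543,-2.78525] ⇒ x*=-2.7853
Interval (-2.7853, 0).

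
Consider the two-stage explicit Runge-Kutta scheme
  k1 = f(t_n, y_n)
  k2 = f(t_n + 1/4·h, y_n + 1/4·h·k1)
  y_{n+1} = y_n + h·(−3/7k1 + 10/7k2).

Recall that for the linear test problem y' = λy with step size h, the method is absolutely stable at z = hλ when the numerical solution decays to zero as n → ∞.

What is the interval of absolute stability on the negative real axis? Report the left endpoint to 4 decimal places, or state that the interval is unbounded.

With y'=λy (z=hλ):
  k1=λy_n ⇒ h·k1=z·y_n;  k2=λ(1+1/4z)y_n ⇒ h·k2=z(1+1/4z)y_n
  y_{n+1}/y_n = 1 − 3/7z + 10/7z(1+1/4z) = 1 + z + 5/14z²
  Hence R(z) = 1 + z + 5/14z².

Need |R(x)|<1, x<0.
x=-0.41: |R|=0.6500
R=1: x+5/14x²=0 ⇒ x=−14/5=-2.8000; min R=1−1/(4·5/14)=0.3000>−1
Confirm numerically:
  x=-2.682: |R|=0.88697 <1
  x=-1.841: |R|=0.36946 <1
  x=-1.438: |R|=0.30052 <1
  x=-3.324: |R|=1.62206 >1
  x=-3.142: |R|=1.38377 >1
Interval (-2.8000, 0).

(-2.8000, 0).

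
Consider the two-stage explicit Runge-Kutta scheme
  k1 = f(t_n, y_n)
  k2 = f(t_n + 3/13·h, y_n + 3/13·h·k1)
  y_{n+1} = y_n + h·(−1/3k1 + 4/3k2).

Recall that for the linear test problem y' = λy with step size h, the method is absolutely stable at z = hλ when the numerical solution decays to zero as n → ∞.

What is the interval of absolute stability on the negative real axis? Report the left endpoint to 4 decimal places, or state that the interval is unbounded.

(-3.2500, 0).

Test eqn y'=λy, z=hλ:
  k1=λy_n ⇒ h·k1=z·y_n;  k2=λ(1+3/13z)y_n ⇒ h·k2=z(1+3/13z)y_n
  y_{n+1}/y_n = 1 − 1/3z + 4/3z(1+3/13z) = 1 + z + 4/13z²
  ⇒ R(z) = 1 + z + 4/13z².

Need |R(x)|<1, x<0.
x=-1.14: |R|=0.2599
R=1: x+4/13x²=0 ⇒ x=−13/4=-3.2500; min R=1−1/(4·4/13)=0.1875>−1
Confirm numerically:
  x=-3.069: |R|=0.82908 <1
  x=-2.574: |R|=0.46461 <1
  x=-1.851: |R|=0.20322 <1
  x=-1.787: |R|=0.19558 <1
  x=-3.793: |R|=1.63372 >1
  x=-3.776: |R|=1.61113 >1
  x=-3.544: |R|=1.32060 >1
Interval (-3.2500, 0).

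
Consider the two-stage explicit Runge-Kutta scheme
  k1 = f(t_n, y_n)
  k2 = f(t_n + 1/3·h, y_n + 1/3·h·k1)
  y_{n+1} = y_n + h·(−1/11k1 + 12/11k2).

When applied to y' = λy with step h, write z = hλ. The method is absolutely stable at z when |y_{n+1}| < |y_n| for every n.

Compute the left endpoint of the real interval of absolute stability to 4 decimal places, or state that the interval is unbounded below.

On y'=λy, z=hλ:
  k1=λy_n ⇒ h·k1=z·y_n;  k2=λ(1+1/3z)y_n ⇒ h·k2=z(1+1/3z)y_n
  y_{n+1}/y_n = 1 − 1/11z + 12/11z(1+1/3z) = 1 + z + 4/11z²
  R(z) = 1 + z + 4/11z².

Find x<0 with |R(x)|<1.
x=-1.56: |R|=0.3249
R=1: x+4/11x²=0 ⇒ x=−11/4=-2.7500; min R=1−1/(4·4/11)=0.3125>−1
Confirm numerically:
  x=-2.383: |R|=0.68198 <1
  x=-1.574: |R|=0.32690 <1
  x=-1.169: |R|=0.32793 <1
  x=-1.151: |R|=0.33075 <1
  x=-3.337: |R|=1.71230 >1
  x=-3.153: |R|=1.46206 >1
  x=-3.062: |R|=1.34740 >1
Interval (-2.7500, 0).

left endpoint -2.7500.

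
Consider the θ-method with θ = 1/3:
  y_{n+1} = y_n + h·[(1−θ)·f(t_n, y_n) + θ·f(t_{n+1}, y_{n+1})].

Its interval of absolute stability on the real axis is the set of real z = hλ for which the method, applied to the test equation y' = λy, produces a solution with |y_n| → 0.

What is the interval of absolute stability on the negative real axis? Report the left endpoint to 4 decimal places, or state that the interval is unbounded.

With y'=λy (z=hλ):
  y_{n+1} = y_n + z·[2/3·y_n + 1/3·y_{n+1}] ⇒ (1 − 1/3z)y_{n+1} = (1 + 2/3z)y_n
  Hence R(z) = (1 + 2/3z)/(1 − 1/3z).

Find x<0 with |R(x)|<1.
x=-1.08: |R|=0.2059
R=−1: 1+2/3x = −1+1/3x ⇒ -1/3x=2 ⇒ x=2/(-1/3)=-6.0000
Confirm numerically:
  x=-4.250: |R|=0.75862 <1
  x=-3.941: |R|=0.70336 <1
  x=-3.050: |R|=0.51240 <1
  x=-6.519: |R|=1.05452 >1
  x=-6.234: |R|=1.02534 >1
  x=-6.095: |R|=1.01045 >1
So |R|<1 on (-6.0000, 0).

z∈(-6.0000,0).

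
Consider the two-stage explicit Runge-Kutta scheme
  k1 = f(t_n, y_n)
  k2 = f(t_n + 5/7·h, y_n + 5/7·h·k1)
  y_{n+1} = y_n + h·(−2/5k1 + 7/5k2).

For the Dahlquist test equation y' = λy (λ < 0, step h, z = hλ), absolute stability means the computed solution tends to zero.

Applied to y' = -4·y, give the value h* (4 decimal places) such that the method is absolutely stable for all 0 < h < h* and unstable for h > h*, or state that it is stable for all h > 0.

Test eqn y'=λy, z=hλ:
  k1=λy_n ⇒ h·k1=z·y_n;  k2=λ(1+5/7z)y_n ⇒ h·k2=z(1+5/7z)y_n
  y_{n+1}/y_n = 1 − 2/5z + 7/5z(1+5/7z) = 1 + z + z²
  ⇒ R(z) = 1 + z + z².

Solve |R(x)|<1 on ℝ⁻.
x=-0.79: |R|=0.8341
R=1: x+1x²=0 ⇒ x=−1=-1.0000; min R=1−1/(4·1)=0.7500>−1
Confirm numerically:
  x=-0.931: |R|=0.93576 <1
  x=-0.916: |R|=0.92306 <1
  x=-0.558: |R|=0.75336 <1
  x=-1.588: |R|=1.93374 >1
  x=-1.183: |R|=1.21649 >1
  x=-1.131: |R|=1.14816 >1
Stable set (-1.0000, 0).

(-1.0000,0); λ=-4 ⇒ h* = (1)/4 = 0.2500.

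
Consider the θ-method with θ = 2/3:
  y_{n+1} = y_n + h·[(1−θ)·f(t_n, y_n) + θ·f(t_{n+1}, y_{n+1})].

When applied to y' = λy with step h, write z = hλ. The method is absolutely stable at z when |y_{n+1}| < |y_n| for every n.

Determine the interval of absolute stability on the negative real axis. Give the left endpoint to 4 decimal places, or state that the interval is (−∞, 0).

Set f=λy, z=hλ:
  y_{n+1} = y_n + z·[1/3·y_n + 2/3·y_{n+1}] ⇒ (1 − 2/3z)y_{n+1} = (1 + 1/3z)y_n
  ⇒ R(z) = (1 + 1/3z)/(1 − 2/3z).

Solve |R(x)|<1 on ℝ⁻.
x=-1.65: |R|=0.2143
x=-2: |R|=0.1429
x=-10: |R|=0.3043
x=-100: |R|=0.4778
θ=2/3≥1/2 ⇒ |1+1/3x|<|1−2/3x| ∀x<0 ⇒ unbounded interval.

unbounded; (−∞, 0).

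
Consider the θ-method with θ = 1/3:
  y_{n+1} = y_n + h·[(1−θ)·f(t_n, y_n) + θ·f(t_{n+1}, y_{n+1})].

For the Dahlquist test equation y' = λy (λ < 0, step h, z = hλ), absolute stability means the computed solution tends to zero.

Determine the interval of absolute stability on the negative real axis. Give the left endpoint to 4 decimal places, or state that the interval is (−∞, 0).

z∈(-6.0000,0).

Test eqn y'=λy, z=hλ:
  y_{n+1} = y_n + z·[2/3·y_n + 1/3·y_{n+1}] ⇒ (1 − 1/3z)y_{n+1} = (1 + 2/3z)y_n
  Hence R(z) = (1 + 2/3z)/(1 − 1/3z).

Boundary: |R(x)|=1, x<0.
x=-0.53: |R|=0.5496
R=−1: 1+2/3x = −1+1/3x ⇒ -1/3x=2 ⇒ x=2/(-1/3)=-6.0000
Confirm numerically:
  x=-5.093: |R|=0.88793 <1
  x=-3.433: |R|=0.60096 <1
  x=-3.118: |R|=0.52893 <1
  x=-6.489: |R|=1.05153 >1
  x=-6.423: |R|=1.04489 >1
So |R|<1 on (-6.0000, 0).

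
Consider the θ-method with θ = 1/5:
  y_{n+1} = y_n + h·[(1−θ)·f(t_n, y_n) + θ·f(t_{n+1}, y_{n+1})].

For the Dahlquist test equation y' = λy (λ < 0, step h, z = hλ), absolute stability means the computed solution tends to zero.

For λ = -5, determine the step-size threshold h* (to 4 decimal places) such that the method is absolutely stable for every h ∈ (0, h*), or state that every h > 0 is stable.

(-3.3333,0); λ=-5 ⇒ h* = (10/3)/5 = 0.6667.

Set f=λy, z=hλ:
  y_{n+1} = y_n + z·[4/5·y_n + 1/5·y_{n+1}] ⇒ (1 − 1/5z)y_{n+1} = (1 + 4/5z)y_n
  Hence R(z) = (1 + 4/5z)/(1 − 1/5z).

Find x<0 with |R(x)|<1.
x=-0.32: |R|=0.6992
R=−1: 1+4/5x = −1+1/5x ⇒ -3/5x=2 ⇒ x=2/(-3/5)=-3.3333
Confirm numerically:
  x=-3.105: |R|=0.91548 <1
  x=-1.432: |R|=0.11318 <1
  x=-1.371: |R|=0.07597 <1
  x=-3.659: |R|=1.11283 >1
  x=-3.611: |R|=1.09674 >1
Interval (-3.3333, 0).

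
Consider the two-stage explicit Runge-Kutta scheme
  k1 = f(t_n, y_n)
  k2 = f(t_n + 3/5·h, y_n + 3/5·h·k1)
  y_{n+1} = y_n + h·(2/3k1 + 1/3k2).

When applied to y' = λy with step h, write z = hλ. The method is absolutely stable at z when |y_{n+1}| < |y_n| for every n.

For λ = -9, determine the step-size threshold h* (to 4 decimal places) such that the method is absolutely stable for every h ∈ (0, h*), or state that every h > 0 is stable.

On y'=λy, z=hλ:
  k1=λy_n ⇒ h·k1=z·y_n;  k2=λ(1+3/5z)y_n ⇒ h·k2=z(1+3/5z)y_n
  y_{n+1}/y_n = 1 + 2/3z + 1/3z(1+3/5z) = 1 + z + 1/5z²
  R(z) = 1 + z + 1/5z².

Solve |R(x)|<1 on ℝ⁻.
x=-1.68: |R|=0.1155
R=1: x+1/5x²=0 ⇒ x=−5=-5.0000; min R=1−1/(4·1/5)=-0.2500>−1
Confirm numerically:
  x=-4.911: |R|=0.91258 <1
  x=-3.078: |R|=0.18318 <1
  x=-2.905: |R|=0.21720 <1
  x=-2.378: |R|=0.24702 <1
  x=-5.299: |R|=1.31688 >1
  x=-5.258: |R|=1.27131 >1
Stable set (-5.0000, 0).

(-5.0000,0); λ=-9 ⇒ h* = (5)/9 = 0.5556.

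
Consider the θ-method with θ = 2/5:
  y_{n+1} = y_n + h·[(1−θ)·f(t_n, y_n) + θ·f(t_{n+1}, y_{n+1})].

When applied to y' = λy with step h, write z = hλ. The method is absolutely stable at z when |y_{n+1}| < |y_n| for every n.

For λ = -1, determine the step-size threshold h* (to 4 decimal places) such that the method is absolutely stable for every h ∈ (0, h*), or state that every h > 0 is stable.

Set f=λy, z=hλ:
  y_{n+1} = y_n + z·[3/5·y_n + 2/5·y_{n+1}] ⇒ (1 − 2/5z)y_{n+1} = (1 + 3/5z)y_n
  R(z) = (1 + 3/5z)/(1 − 2/5z).

Need |R(x)|<1, x<0.
x=-0.54: |R|=0.5559
R=−1: 1+3/5x = −1+2/5x ⇒ -1/5x=2 ⇒ x=2/(-1/5)=-10.0000
Confirm numerically:
  x=-8.464: |R|=0.92995 <1
  x=-6.274: |R|=0.78767 <1
  x=-4.646: |R|=0.62538 <1
  x=-4.346: |R|=0.58706 <1
  x=-10.424: |R|=1.01640 >1
  x=-10.068: |R|=1.00271 >1
So |R|<1 on (-10.0000, 0).

(-10.0000,0); λ=-1 ⇒ h* = (10)/1 = 10.0000.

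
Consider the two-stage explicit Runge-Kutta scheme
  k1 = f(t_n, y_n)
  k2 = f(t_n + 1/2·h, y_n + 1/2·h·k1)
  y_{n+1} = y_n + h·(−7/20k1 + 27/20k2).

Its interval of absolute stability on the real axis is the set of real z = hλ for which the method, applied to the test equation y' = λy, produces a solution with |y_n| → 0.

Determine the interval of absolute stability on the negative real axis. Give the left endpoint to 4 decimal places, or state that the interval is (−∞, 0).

(-1.4815, 0).

On y'=λy, z=hλ:
  k1=λy_n ⇒ h·k1=z·y_n;  k2=λ(1+1/2z)y_n ⇒ h·k2=z(1+1/2z)y_n
  y_{n+1}/y_n = 1 − 7/20z + 27/20z(1+1/2z) = 1 + z + 27/40z²
  ⇒ R(z) = 1 + z + 27/40z².

Need |R(x)|<1, x<0.
x=-0.93: |R|=0.6538
R=1: x+27/40x²=0 ⇒ x=−40/27=-1.4815; min R=1−1/(4·27/40)=0.6296>−1
Confirm numerically:
  x=-1.391: |R|=0.91504 <1
  x=-1.065: |R|=0.70060 <1
  x=-0.902: |R|=0.64718 <1
  x=-0.605: |R|=0.64207 <1
  x=-2.014: |R|=1.72393 >1
  x=-2.008: |R|=1.71364 >1
  x=-1.984: |R|=1.67297 >1
Interval (-1.4815, 0).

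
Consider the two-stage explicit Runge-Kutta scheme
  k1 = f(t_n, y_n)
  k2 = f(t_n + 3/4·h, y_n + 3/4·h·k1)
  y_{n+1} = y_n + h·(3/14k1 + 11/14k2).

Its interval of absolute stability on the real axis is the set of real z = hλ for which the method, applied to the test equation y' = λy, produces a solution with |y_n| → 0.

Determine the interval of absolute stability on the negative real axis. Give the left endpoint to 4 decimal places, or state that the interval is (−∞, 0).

z∈(-1.6970,0).

With y'=λy (z=hλ):
  k1=λy_n ⇒ h·k1=z·y_n;  k2=λ(1+3/4z)y_n ⇒ h·k2=z(1+3/4z)y_n
  y_{n+1}/y_n = 1 + 3/14z + 11/14z(1+3/4z) = 1 + z + 33/56z²
  ⇒ R(z) = 1 + z + 33/56z².

Boundary: |R(x)|=1, x<0.
x=-0.32: |R|=0.7403
R=1: x+33/56x²=0 ⇒ x=−56/33=-1.6970; min R=1−1/(4·33/56)=0.5758>−1
Confirm numerically:
  x=-1.235: |R|=0.66379 <1
  x=-1.148: |R|=0.62862 <1
  x=-0.987: |R|=0.58706 <1
  x=-0.749: |R|=0.58159 <1
  x=-2.282: |R|=1.78672 >1
  x=-2.085: |R|=1.47676 >1
  x=-1.728: |R|=1.03160 >1
Interval (-1.6970, 0).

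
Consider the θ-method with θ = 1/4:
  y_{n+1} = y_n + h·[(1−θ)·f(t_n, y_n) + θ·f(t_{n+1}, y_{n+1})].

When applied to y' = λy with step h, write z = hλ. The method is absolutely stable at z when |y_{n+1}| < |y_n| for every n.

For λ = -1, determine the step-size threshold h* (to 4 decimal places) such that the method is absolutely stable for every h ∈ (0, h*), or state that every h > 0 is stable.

(-4.0000,0); λ=-1 ⇒ h* = (4)/1 = 4.0000.

With y'=λy (z=hλ):
  y_{n+1} = y_n + z·[3/4·y_n + 1/4·y_{n+1}] ⇒ (1 − 1/4z)y_{n+1} = (1 + 3/4z)y_n
  so R(z) = (1 + 3/4z)/(1 − 1/4z).

Need |R(x)|<1, x<0.
x=-1.16: |R|=0.1008
R=−1: 1+3/4x = −1+1/4x ⇒ -1/2x=2 ⇒ x=2/(-1/2)=-4.0000
Confirm numerically:
  x=-3.601: |R|=0.89501 <1
  x=-2.691: |R|=0.60873 <1
  x=-2.162: |R|=0.40344 <1
  x=-2.076: |R|=0.36669 <1
  x=-4.388: |R|=1.09251 >1
  x=-4.362: |R|=1.08658 >1
So |R|<1 on (-4.0000, 0).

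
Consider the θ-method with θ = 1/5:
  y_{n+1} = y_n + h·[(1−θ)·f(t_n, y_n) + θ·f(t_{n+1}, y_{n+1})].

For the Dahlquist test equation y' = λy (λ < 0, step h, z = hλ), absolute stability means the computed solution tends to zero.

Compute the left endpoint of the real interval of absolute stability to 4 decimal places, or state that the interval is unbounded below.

With y'=λy (z=hλ):
  y_{n+1} = y_n + z·[4/5·y_n + 1/5·y_{n+1}] ⇒ (1 − 1/5z)y_{n+1} = (1 + 4/5z)y_n
  so R(z) = (1 + 4/5z)/(1 − 1/5z).

Need |R(x)|<1, x<0.
x=-1.02: |R|=0.1528
R=−1: 1+4/5x = −1+1/5x ⇒ -3/5x=2 ⇒ x=2/(-3/5)=-3.3333
Confirm numerically:
  x=-2.793: |R|=0.79199 <1
  x=-2.722: |R|=0.76250 <1
  x=-2.176: |R|=0.51616 <1
  x=-2.106: |R|=0.48185 <1
  x=-3.819: |R|=1.16521 >1
  x=-3.611: |R|=1.09674 >1
  x=-3.509: |R|=1.06193 >1
So |R|<1 on (-3.3333, 0).

z* = -3.3333.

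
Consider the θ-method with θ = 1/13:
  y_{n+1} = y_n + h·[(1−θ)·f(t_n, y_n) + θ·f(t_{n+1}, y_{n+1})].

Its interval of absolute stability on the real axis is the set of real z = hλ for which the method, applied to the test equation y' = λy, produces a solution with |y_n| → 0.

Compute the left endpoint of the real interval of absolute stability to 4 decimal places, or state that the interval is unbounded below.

Set f=λy, z=hλ:
  y_{n+1} = y_n + z·[12/13·y_n + 1/13·y_{n+1}] ⇒ (1 − 1/13z)y_{n+1} = (1 + 12/13z)y_n
  R(z) = (1 + 12/13z)/(1 − 1/13z).

Solve |R(x)|<1 on ℝ⁻.
x=-0.31: |R|=0.6972
R=−1: 1+12/13x = −1+1/13x ⇒ -11/13x=2 ⇒ x=2/(-11/13)=-2.3636
Confirm numerically:
  x=-1.897: |R|=0.65543 <1
  x=-1.726: |R|=0.52370 <1
  x=-1.508: |R|=0.35125 <1
  x=-2.822: |R|=1.31867 >1
  x=-2.424: |R|=1.04305 >1
Stable set (-2.3636, 0).

z* = -2.3636.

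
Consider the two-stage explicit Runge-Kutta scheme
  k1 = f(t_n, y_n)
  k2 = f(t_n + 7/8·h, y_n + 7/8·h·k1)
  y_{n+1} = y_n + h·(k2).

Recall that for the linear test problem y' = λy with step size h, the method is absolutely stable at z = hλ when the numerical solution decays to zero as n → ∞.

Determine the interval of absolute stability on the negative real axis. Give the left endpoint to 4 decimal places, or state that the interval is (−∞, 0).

Test eqn y'=λy, z=hλ:
  k1=λy_n ⇒ h·k1=z·y_n;  k2=λ(1+7/8z)y_n ⇒ h·k2=z(1+7/8z)y_n
  y_{n+1}/y_n = 1 + z(1+7/8z) = 1 + z + 7/8z²
  so R(z) = 1 + z + 7/8z².

Need |R(x)|<1, x<0.
x=-0.58: |R|=0.7144
R=1: x+7/8x²=0 ⇒ x=−8/7=-1.1429; min R=1−1/(4·7/8)=0.7143>−1
Confirm numerically:
  x=-0.939: |R|=0.83251 <1
  x=-0.879: |R|=0.79706 <1
  x=-0.697: |R|=0.72808 <1
  x=-0.647: |R|=0.71928 <1
  x=-1.441: |R|=1.37592 >1
  x=-1.404: |R|=1.32081 >1
So |R|<1 on (-1.1429, 0).

z∈(-1.1429,0).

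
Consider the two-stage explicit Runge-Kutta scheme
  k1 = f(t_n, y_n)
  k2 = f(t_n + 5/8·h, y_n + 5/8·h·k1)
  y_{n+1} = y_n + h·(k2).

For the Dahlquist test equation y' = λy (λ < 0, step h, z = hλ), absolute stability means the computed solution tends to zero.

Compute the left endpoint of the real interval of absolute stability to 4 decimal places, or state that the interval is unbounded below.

With y'=λy (z=hλ):
  k1=λy_n ⇒ h·k1=z·y_n;  k2=λ(1+5/8z)y_n ⇒ h·k2=z(1+5/8z)y_n
  y_{n+1}/y_n = 1 + z(1+5/8z) = 1 + z + 5/8z²
  Hence R(z) = 1 + z + 5/8z².

Need |R(x)|<1, x<0.
x=-1.29: |R|=0.7501
R=1: x+5/8x²=0 ⇒ x=−8/5=-1.6000; min R=1−1/(4·5/8)=0.6000>−1
Confirm numerically:
  x=-1.577: |R|=0.97733 <1
  x=-1.258: |R|=0.73110 <1
  x=-1.164: |R|=0.68281 <1
  x=-1.748: |R|=1.16169 >1
  x=-1.664: |R|=1.06656 >1
  x=-1.660: |R|=1.06225 >1
Interval (-1.6000, 0).

left endpoint -1.6000.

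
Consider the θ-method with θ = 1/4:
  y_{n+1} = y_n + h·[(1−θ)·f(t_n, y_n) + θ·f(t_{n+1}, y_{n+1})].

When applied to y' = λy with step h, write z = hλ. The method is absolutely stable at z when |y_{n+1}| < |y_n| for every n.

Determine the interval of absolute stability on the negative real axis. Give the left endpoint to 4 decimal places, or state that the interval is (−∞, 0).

Test eqn y'=λy, z=hλ:
  y_{n+1} = y_n + z·[3/4·y_n + 1/4·y_{n+1}] ⇒ (1 − 1/4z)y_{n+1} = (1 + 3/4z)y_n
  so R(z) = (1 + 3/4z)/(1 − 1/4z).

Need |R(x)|<1, x<0.
x=-1.59: |R|=0.1377
R=−1: 1+3/4x = −1+1/4x ⇒ -1/2x=2 ⇒ x=2/(-1/2)=-4.0000
Confirm numerically:
  x=-3.275: |R|=0.80069 <1
  x=-3.260: |R|=0.79614 <1
  x=-1.632: |R|=0.15909 <1
  x=-4.563: |R|=1.13150 >1
  x=-4.115: |R|=1.02834 >1
Stable set (-4.0000, 0).

(-4.0000, 0).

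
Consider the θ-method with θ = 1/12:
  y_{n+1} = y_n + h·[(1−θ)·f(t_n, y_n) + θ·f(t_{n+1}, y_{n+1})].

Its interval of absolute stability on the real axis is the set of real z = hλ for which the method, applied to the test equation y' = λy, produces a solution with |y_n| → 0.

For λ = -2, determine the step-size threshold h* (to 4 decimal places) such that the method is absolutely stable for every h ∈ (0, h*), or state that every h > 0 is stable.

(-2.4000,0); λ=-2 ⇒ h* = (12/5)/2 = 1.2000.

Test eqn y'=λy, z=hλ:
  y_{n+1} = y_n + z·[11/12·y_n + 1/12·y_{n+1}] ⇒ (1 − 1/12z)y_{n+1} = (1 + 11/12z)y_n
  Hence R(z) = (1 + 11/12z)/(1 − 1/12z).

Boundary: |R(x)|=1, x<0.
x=-1.4: |R|=0.2537
R=−1: 1+11/12x = −1+1/12x ⇒ -5/6x=2 ⇒ x=2/(-5/6)=-2.4000
Confirm numerically:
  x=-2.363: |R|=0.97424 <1
  x=-1.608: |R|=0.41799 <1
  x=-1.306: |R|=0.17781 <1
  x=-3.000: |R|=1.40000 >1
  x=-2.791: |R|=1.26435 >1
  x=-2.473: |R|=1.05044 >1
Stable set (-2.4000, 0).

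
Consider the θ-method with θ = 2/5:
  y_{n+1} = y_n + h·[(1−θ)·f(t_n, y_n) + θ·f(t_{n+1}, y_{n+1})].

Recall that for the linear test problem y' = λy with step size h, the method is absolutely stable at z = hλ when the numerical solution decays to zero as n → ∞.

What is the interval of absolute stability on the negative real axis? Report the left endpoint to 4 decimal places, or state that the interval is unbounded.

On y'=λy, z=hλ:
  y_{n+1} = y_n + z·[3/5·y_n + 2/5·y_{n+1}] ⇒ (1 − 2/5z)y_{n+1} = (1 + 3/5z)y_n
  Hence R(z) = (1 + 3/5z)/(1 − 2/5z).

Boundary: |R(x)|=1, x<0.
x=-1.23: |R|=0.1756
R=−1: 1+3/5x = −1+2/5x ⇒ -1/5x=2 ⇒ x=2/(-1/5)=-10.0000
Confirm numerically:
  x=-9.800: |R|=0.99187 <1
  x=-9.470: |R|=0.97786 <1
  x=-8.095: |R|=0.91010 <1
  x=-10.453: |R|=1.01749 >1
  x=-10.251: |R|=1.00984 >1
  x=-10.042: |R|=1.00167 >1
Interval (-10.0000, 0).

z∈(-10.0000,0).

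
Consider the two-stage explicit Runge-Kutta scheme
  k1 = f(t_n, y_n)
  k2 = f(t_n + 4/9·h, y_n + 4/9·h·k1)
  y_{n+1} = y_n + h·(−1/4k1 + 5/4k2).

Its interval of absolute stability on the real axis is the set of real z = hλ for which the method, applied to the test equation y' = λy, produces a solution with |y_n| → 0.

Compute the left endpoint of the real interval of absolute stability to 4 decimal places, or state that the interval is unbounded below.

z* = -1.8000.

With y'=λy (z=hλ):
  k1=λy_n ⇒ h·k1=z·y_n;  k2=λ(1+4/9z)y_n ⇒ h·k2=z(1+4/9z)y_n
  y_{n+1}/y_n = 1 − 1/4z + 5/4z(1+4/9z) = 1 + z + 5/9z²
  ⇒ R(z) = 1 + z + 5/9z².

Find x<0 with |R(x)|<1.
x=-1.65: |R|=0.8625
R=1: x+5/9x²=0 ⇒ x=−9/5=-1.8000; min R=1−1/(4·5/9)=0.5500>−1
Confirm numerically:
  x=-0.959: |R|=0.55193 <1
  x=-0.800: |R|=0.55556 <1
  x=-0.740: |R|=0.56422 <1
  x=-2.285: |R|=1.61568 >1
  x=-1.914: |R|=1.12122 >1
  x=-1.845: |R|=1.04613 >1
So |R|<1 on (-1.8000, 0).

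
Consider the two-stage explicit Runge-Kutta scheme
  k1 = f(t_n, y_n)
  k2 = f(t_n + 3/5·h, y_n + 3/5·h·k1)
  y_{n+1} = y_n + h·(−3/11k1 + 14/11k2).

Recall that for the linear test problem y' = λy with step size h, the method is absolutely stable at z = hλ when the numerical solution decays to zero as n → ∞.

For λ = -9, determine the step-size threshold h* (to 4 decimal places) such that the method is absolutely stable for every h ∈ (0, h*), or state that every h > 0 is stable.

(-1.3095,0); λ=-9 ⇒ h* = (55/42)/9 = 0.1455.

Test eqn y'=λy, z=hλ:
  k1=λy_n ⇒ h·k1=z·y_n;  k2=λ(1+3/5z)y_n ⇒ h·k2=z(1+3/5z)y_n
  y_{n+1}/y_n = 1 − 3/11z + 14/11z(1+3/5z) = 1 + z + 42/55z²
  ⇒ R(z) = 1 + z + 42/55z².

Find x<0 with |R(x)|<1.
x=-1.21: |R|=0.9080
R=1: x+42/55x²=0 ⇒ x=−55/42=-1.3095; min R=1−1/(4·42/55)=0.6726>−1
Confirm numerically:
  x=-1.031: |R|=0.78072 <1
  x=-1.002: |R|=0.76469 <1
  x=-0.600: |R|=0.67491 <1
  x=-1.732: |R|=1.55877 >1
  x=-1.646: |R|=1.42293 >1
  x=-1.343: |R|=1.03433 >1
So |R|<1 on (-1.3095, 0).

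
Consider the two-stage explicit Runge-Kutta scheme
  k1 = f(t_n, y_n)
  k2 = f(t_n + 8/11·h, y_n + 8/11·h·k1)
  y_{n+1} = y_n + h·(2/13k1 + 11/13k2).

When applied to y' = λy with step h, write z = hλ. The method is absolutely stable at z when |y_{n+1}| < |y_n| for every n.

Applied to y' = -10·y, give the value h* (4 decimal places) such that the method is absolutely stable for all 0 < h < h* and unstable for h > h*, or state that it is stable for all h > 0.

(-1.6250,0); λ=-10 ⇒ h* = (13/8)/10 = 0.1625.

Test eqn y'=λy, z=hλ:
  k1=λy_n ⇒ h·k1=z·y_n;  k2=λ(1+8/11z)y_n ⇒ h·k2=z(1+8/11z)y_n
  y_{n+1}/y_n = 1 + 2/13z + 11/13z(1+8/11z) = 1 + z + 8/13z²
  R(z) = 1 + z + 8/13z².

Need |R(x)|<1, x<0.
x=-0.7: |R|=0.6015
R=1: x+8/13x²=0 ⇒ x=−13/8=-1.6250; min R=1−1/(4·8/13)=0.5938>−1
Confirm numerically:
  x=-1.264: |R|=0.71920 <1
  x=-1.234: |R|=0.70308 <1
  x=-1.227: |R|=0.69948 <1
  x=-1.790: |R|=1.18175 >1
  x=-1.703: |R|=1.08174 >1
  x=-1.656: |R|=1.03159 >1
Interval (-1.6250, 0).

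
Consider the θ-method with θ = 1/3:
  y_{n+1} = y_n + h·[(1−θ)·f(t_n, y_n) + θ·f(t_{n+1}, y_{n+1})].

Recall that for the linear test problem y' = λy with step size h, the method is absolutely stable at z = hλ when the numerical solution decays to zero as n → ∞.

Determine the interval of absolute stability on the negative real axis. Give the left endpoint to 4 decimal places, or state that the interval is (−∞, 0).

z∈(-6.0000,0).

On y'=λy, z=hλ:
  y_{n+1} = y_n + z·[2/3·y_n + 1/3·y_{n+1}] ⇒ (1 − 1/3z)y_{n+1} = (1 + 2/3z)y_n
  ⇒ R(z) = (1 + 2/3z)/(1 − 1/3z).

Find x<0 with |R(x)|<1.
x=-0.99: |R|=0.2556
R=−1: 1+2/3x = −1+1/3x ⇒ -1/3x=2 ⇒ x=2/(-1/3)=-6.0000
Confirm numerically:
  x=-5.301: |R|=0.91579 <1
  x=-5.145: |R|=0.89503 <1
  x=-3.612: |R|=0.63884 <1
  x=-6.582: |R|=1.06074 >1
  x=-6.189: |R|=1.02057 >1
So |R|<1 on (-6.0000, 0).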